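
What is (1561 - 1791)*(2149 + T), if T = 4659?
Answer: -1565840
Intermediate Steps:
(1561 - 1791)*(2149 + T) = (1561 - 1791)*(2149 + 4659) = -230*6808 = -1565840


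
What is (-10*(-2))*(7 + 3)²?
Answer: 2000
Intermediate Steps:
(-10*(-2))*(7 + 3)² = 20*10² = 20*100 = 2000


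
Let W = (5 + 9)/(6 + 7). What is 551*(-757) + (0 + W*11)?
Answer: -5422237/13 ≈ -4.1710e+5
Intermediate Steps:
W = 14/13 ≈ 1.0769
551*(-757) + (0 + W*11) = 551*(-757) + (0 + (14/13)*11) = -417107 + (0 + 154/13) = -417107 + 154/13 = -5422237/13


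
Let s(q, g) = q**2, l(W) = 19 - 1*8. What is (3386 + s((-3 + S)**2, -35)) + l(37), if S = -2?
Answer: 4022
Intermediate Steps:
l(W) = 11 (l(W) = 19 - 8 = 11)
(3386 + s((-3 + S)**2, -35)) + l(37) = (3386 + ((-3 - 2)**2)**2) + 11 = (3386 + ((-5)**2)**2) + 11 = (3386 + 25**2) + 11 = (3386 + 625) + 11 = 4011 + 11 = 4022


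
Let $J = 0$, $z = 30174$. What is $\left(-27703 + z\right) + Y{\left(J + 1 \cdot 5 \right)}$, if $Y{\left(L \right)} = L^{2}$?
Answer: $2496$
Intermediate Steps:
$\left(-27703 + z\right) + Y{\left(J + 1 \cdot 5 \right)} = \left(-27703 + 30174\right) + \left(0 + 1 \cdot 5\right)^{2} = 2471 + \left(0 + 5\right)^{2} = 2471 + 5^{2} = 2471 + 25 = 2496$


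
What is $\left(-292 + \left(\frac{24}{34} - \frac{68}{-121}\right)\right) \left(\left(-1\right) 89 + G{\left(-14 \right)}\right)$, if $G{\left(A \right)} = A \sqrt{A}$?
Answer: $\frac{53225204}{2057} + \frac{8372504 i \sqrt{14}}{2057} \approx 25875.0 + 15229.0 i$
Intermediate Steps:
$G{\left(A \right)} = A^{\frac{3}{2}}$
$\left(-292 + \left(\frac{24}{34} - \frac{68}{-121}\right)\right) \left(\left(-1\right) 89 + G{\left(-14 \right)}\right) = \left(-292 + \left(\frac{24}{34} - \frac{68}{-121}\right)\right) \left(\left(-1\right) 89 + \left(-14\right)^{\frac{3}{2}}\right) = \left(-292 + \left(24 \cdot \frac{1}{34} - - \frac{68}{121}\right)\right) \left(-89 - 14 i \sqrt{14}\right) = \left(-292 + \left(\frac{12}{17} + \frac{68}{121}\right)\right) \left(-89 - 14 i \sqrt{14}\right) = \left(-292 + \frac{2608}{2057}\right) \left(-89 - 14 i \sqrt{14}\right) = - \frac{598036 \left(-89 - 14 i \sqrt{14}\right)}{2057} = \frac{53225204}{2057} + \frac{8372504 i \sqrt{14}}{2057}$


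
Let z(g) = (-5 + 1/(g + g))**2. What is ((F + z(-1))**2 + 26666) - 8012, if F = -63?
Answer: 315625/16 ≈ 19727.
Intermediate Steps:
z(g) = (-5 + 1/(2*g))**2
((F + z(-1))**2 + 26666) - 8012 = ((-63 + (1/4)*(-1 + 10*(-1))**2/(-1)**2)**2 + 26666) - 8012 = ((-63 + (1/4)*1*(-1 - 10)**2)**2 + 26666) - 8012 = ((-63 + (1/4)*1*(-11)**2)**2 + 26666) - 8012 = ((-63 + (1/4)*1*121)**2 + 26666) - 8012 = ((-63 + 121/4)**2 + 26666) - 8012 = ((-131/4)**2 + 26666) - 8012 = (17161/16 + 26666) - 8012 = 443817/16 - 8012 = 315625/16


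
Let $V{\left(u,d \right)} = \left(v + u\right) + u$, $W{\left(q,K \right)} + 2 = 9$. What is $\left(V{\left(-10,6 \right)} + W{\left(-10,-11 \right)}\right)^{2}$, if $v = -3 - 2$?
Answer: $324$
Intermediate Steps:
$v = -5$
$W{\left(q,K \right)} = 7$ ($W{\left(q,K \right)} = -2 + 9 = 7$)
$V{\left(u,d \right)} = -5 + 2 u$ ($V{\left(u,d \right)} = \left(-5 + u\right) + u = -5 + 2 u$)
$\left(V{\left(-10,6 \right)} + W{\left(-10,-11 \right)}\right)^{2} = \left(\left(-5 + 2 \left(-10\right)\right) + 7\right)^{2} = \left(\left(-5 - 20\right) + 7\right)^{2} = \left(-25 + 7\right)^{2} = \left(-18\right)^{2} = 324$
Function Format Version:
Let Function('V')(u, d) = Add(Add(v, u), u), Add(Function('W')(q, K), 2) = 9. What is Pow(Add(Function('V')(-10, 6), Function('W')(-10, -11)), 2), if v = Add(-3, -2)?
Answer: 324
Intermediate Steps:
v = -5
Function('W')(q, K) = 7 (Function('W')(q, K) = Add(-2, 9) = 7)
Function('V')(u, d) = Add(-5, Mul(2, u)) (Function('V')(u, d) = Add(Add(-5, u), u) = Add(-5, Mul(2, u)))
Pow(Add(Function('V')(-10, 6), Function('W')(-10, -11)), 2) = Pow(Add(Add(-5, Mul(2, -10)), 7), 2) = Pow(Add(Add(-5, -20), 7), 2) = Pow(Add(-25, 7), 2) = Pow(-18, 2) = 324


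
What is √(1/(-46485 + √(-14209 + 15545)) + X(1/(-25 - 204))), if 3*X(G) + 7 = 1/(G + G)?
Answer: √(-7530574 + 324*√334)/(2*√(46485 - 2*√334)) ≈ 6.364*I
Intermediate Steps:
X(G) = -7/3 + 1/(6*G) (X(G) = -7/3 + 1/(3*(G + G)) = -7/3 + 1/(3*((2*G))) = -7/3 + (1/(2*G))/3 = -7/3 + 1/(6*G))
√(1/(-46485 + √(-14209 + 15545)) + X(1/(-25 - 204))) = √(1/(-46485 + √(-14209 + 15545)) + (1 - 14/(-25 - 204))/(6*(1/(-25 - 204)))) = √(1/(-46485 + √1336) + (1 - 14/(-229))/(6*(1/(-229)))) = √(1/(-46485 + 2*√334) + (1 - 14*(-1/229))/(6*(-1/229))) = √(1/(-46485 + 2*√334) + (⅙)*(-229)*(1 + 14/229)) = √(1/(-46485 + 2*√334) + (⅙)*(-229)*(243/229)) = √(1/(-46485 + 2*√334) - 81/2) = √(-81/2 + 1/(-46485 + 2*√334))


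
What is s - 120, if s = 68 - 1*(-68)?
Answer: 16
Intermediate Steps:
s = 136 (s = 68 + 68 = 136)
s - 120 = 136 - 120 = 16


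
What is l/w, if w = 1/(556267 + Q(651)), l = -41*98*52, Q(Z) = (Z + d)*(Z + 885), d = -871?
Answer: -45620548792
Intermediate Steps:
Q(Z) = (-871 + Z)*(885 + Z) (Q(Z) = (Z - 871)*(Z + 885) = (-871 + Z)*(885 + Z))
l = -208936 (l = -4018*52 = -208936)
w = 1/218347 (w = 1/(556267 + (-770835 + 651**2 + 14*651)) = 1/(556267 + (-770835 + 423801 + 9114)) = 1/(556267 - 337920) = 1/218347 ≈ 4.5799e-6)
l/w = -208936/1/218347 = -208936*218347 = -45620548792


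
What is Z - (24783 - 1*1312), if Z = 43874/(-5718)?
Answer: -67125526/2859 ≈ -23479.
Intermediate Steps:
Z = -21937/2859 (Z = 43874*(-1/5718) = -21937/2859 ≈ -7.6730)
Z - (24783 - 1*1312) = -21937/2859 - (24783 - 1*1312) = -21937/2859 - (24783 - 1312) = -21937/2859 - 1*23471 = -21937/2859 - 23471 = -67125526/2859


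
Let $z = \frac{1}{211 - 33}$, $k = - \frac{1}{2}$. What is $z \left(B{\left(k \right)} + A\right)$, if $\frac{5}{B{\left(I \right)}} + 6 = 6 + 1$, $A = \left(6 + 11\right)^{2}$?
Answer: $\frac{147}{89} \approx 1.6517$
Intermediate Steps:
$A = 289$ ($A = 17^{2} = 289$)
$k = - \frac{1}{2}$ ($k = \left(-1\right) \frac{1}{2} = - \frac{1}{2} \approx -0.5$)
$B{\left(I \right)} = 5$ ($B{\left(I \right)} = \frac{5}{-6 + \left(6 + 1\right)} = \frac{5}{-6 + 7} = \frac{5}{1} = 5 \cdot 1 = 5$)
$z = \frac{1}{178} \approx 0.005618$
$z \left(B{\left(k \right)} + A\right) = \frac{5 + 289}{178} = \frac{1}{178} \cdot 294 = \frac{147}{89}$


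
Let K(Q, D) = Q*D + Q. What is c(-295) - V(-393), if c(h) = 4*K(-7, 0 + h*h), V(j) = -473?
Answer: -2436255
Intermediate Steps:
K(Q, D) = Q + D*Q (K(Q, D) = D*Q + Q = Q + D*Q)
c(h) = -28 - 28*h² (c(h) = 4*(-7*(1 + (0 + h*h))) = 4*(-7*(1 + (0 + h²))) = 4*(-7*(1 + h²)) = 4*(-7 - 7*h²) = -28 - 28*h²)
c(-295) - V(-393) = (-28 - 28*(-295)²) - 1*(-473) = (-28 - 28*87025) + 473 = (-28 - 2436700) + 473 = -2436728 + 473 = -2436255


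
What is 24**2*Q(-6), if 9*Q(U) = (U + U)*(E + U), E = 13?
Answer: -5376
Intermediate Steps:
Q(U) = 2*U*(13 + U)/9 (Q(U) = ((U + U)*(13 + U))/9 = ((2*U)*(13 + U))/9 = (2*U*(13 + U))/9 = 2*U*(13 + U)/9)
24**2*Q(-6) = 24**2*((2/9)*(-6)*(13 - 6)) = 576*((2/9)*(-6)*7) = 576*(-28/3) = -5376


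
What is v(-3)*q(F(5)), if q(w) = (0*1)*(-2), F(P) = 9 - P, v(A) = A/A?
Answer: 0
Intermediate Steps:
v(A) = 1
q(w) = 0 (q(w) = 0*(-2) = 0)
v(-3)*q(F(5)) = 1*0 = 0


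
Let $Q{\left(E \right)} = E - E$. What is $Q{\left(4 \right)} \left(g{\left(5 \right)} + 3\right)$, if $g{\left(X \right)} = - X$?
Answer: $0$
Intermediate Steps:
$Q{\left(E \right)} = 0$
$Q{\left(4 \right)} \left(g{\left(5 \right)} + 3\right) = 0 \left(\left(-1\right) 5 + 3\right) = 0 \left(-5 + 3\right) = 0 \left(-2\right) = 0$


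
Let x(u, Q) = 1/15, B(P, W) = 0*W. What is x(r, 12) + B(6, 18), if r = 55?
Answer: 1/15 ≈ 0.066667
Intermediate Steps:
B(P, W) = 0
x(u, Q) = 1/15
x(r, 12) + B(6, 18) = 1/15 + 0 = 1/15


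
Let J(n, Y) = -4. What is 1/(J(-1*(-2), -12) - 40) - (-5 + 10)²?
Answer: -1101/44 ≈ -25.023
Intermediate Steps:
1/(J(-1*(-2), -12) - 40) - (-5 + 10)² = 1/(-4 - 40) - (-5 + 10)² = 1/(-44) - 1*5² = -1/44 - 1*25 = -1/44 - 25 = -1101/44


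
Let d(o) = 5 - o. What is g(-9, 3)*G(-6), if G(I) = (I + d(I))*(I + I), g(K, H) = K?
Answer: 540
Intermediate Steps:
G(I) = 10*I (G(I) = (I + (5 - I))*(I + I) = 5*(2*I) = 10*I)
g(-9, 3)*G(-6) = -90*(-6) = -9*(-60) = 540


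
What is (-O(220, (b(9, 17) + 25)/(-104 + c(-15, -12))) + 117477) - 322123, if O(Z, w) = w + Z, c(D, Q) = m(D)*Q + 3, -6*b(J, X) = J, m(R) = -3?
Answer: -26632533/130 ≈ -2.0487e+5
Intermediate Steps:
b(J, X) = -J/6
c(D, Q) = 3 - 3*Q (c(D, Q) = -3*Q + 3 = 3 - 3*Q)
O(Z, w) = Z + w
(-O(220, (b(9, 17) + 25)/(-104 + c(-15, -12))) + 117477) - 322123 = (-(220 + (-⅙*9 + 25)/(-104 + (3 - 3*(-12)))) + 117477) - 322123 = (-(220 + (-3/2 + 25)/(-104 + (3 + 36))) + 117477) - 322123 = (-(220 + 47/(2*(-104 + 39))) + 117477) - 322123 = (-(220 + (47/2)/(-65)) + 117477) - 322123 = (-(220 + (47/2)*(-1/65)) + 117477) - 322123 = (-(220 - 47/130) + 117477) - 322123 = (-1*28553/130 + 117477) - 322123 = (-28553/130 + 117477) - 322123 = 15243457/130 - 322123 = -26632533/130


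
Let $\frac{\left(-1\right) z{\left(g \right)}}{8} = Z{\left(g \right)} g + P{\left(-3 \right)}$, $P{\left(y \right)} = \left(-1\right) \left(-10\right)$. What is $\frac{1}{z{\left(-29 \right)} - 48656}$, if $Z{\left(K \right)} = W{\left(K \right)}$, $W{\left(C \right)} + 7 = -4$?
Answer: $- \frac{1}{51288} \approx -1.9498 \cdot 10^{-5}$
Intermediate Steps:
$P{\left(y \right)} = 10$
$W{\left(C \right)} = -11$ ($W{\left(C \right)} = -7 - 4 = -11$)
$Z{\left(K \right)} = -11$
$z{\left(g \right)} = -80 + 88 g$ ($z{\left(g \right)} = - 8 \left(- 11 g + 10\right) = - 8 \left(10 - 11 g\right) = -80 + 88 g$)
$\frac{1}{z{\left(-29 \right)} - 48656} = \frac{1}{\left(-80 + 88 \left(-29\right)\right) - 48656} = \frac{1}{\left(-80 - 2552\right) - 48656} = \frac{1}{-2632 - 48656} = \frac{1}{-51288} = - \frac{1}{51288}$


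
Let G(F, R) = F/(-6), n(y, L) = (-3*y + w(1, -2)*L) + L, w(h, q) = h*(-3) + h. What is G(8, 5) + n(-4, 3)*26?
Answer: 698/3 ≈ 232.67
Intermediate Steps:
w(h, q) = -2*h (w(h, q) = -3*h + h = -2*h)
n(y, L) = -L - 3*y (n(y, L) = (-3*y + (-2*1)*L) + L = (-3*y - 2*L) + L = -L - 3*y)
G(F, R) = -F/6 (G(F, R) = F*(-⅙) = -F/6)
G(8, 5) + n(-4, 3)*26 = -⅙*8 + (-1*3 - 3*(-4))*26 = -4/3 + (-3 + 12)*26 = -4/3 + 9*26 = -4/3 + 234 = 698/3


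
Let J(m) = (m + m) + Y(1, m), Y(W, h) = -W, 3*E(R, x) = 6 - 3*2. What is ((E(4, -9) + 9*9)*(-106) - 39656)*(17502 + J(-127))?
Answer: -832029774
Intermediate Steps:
E(R, x) = 0 (E(R, x) = (6 - 3*2)/3 = (6 - 6)/3 = (⅓)*0 = 0)
J(m) = -1 + 2*m (J(m) = (m + m) - 1*1 = 2*m - 1 = -1 + 2*m)
((E(4, -9) + 9*9)*(-106) - 39656)*(17502 + J(-127)) = ((0 + 9*9)*(-106) - 39656)*(17502 + (-1 + 2*(-127))) = ((0 + 81)*(-106) - 39656)*(17502 + (-1 - 254)) = (81*(-106) - 39656)*(17502 - 255) = (-8586 - 39656)*17247 = -48242*17247 = -832029774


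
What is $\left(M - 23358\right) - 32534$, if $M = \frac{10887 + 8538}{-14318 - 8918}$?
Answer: $- \frac{35100701}{628} \approx -55893.0$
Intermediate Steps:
$M = - \frac{525}{628}$ ($M = \frac{19425}{-23236} = 19425 \left(- \frac{1}{23236}\right) = - \frac{525}{628} \approx -0.83599$)
$\left(M - 23358\right) - 32534 = \left(- \frac{525}{628} - 23358\right) - 32534 = - \frac{14669349}{628} - 32534 = - \frac{35100701}{628}$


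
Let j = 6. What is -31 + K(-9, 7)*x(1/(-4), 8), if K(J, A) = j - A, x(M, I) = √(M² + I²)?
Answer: -31 - 5*√41/4 ≈ -39.004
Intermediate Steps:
x(M, I) = √(I² + M²)
K(J, A) = 6 - A
-31 + K(-9, 7)*x(1/(-4), 8) = -31 + (6 - 1*7)*√(8² + (1/(-4))²) = -31 + (6 - 7)*√(64 + (-¼)²) = -31 - √(64 + 1/16) = -31 - √(1025/16) = -31 - 5*√41/4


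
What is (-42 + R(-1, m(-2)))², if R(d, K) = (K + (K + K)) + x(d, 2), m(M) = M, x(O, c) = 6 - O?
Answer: 1681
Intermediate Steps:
R(d, K) = 6 - d + 3*K (R(d, K) = (K + (K + K)) + (6 - d) = (K + 2*K) + (6 - d) = 3*K + (6 - d) = 6 - d + 3*K)
(-42 + R(-1, m(-2)))² = (-42 + (6 - 1*(-1) + 3*(-2)))² = (-42 + (6 + 1 - 6))² = (-42 + 1)² = (-41)² = 1681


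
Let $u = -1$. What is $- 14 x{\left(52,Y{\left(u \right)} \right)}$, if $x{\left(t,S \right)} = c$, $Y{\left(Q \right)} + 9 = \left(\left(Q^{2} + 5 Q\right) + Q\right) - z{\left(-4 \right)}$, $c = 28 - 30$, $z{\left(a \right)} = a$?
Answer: $28$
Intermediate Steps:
$c = -2$ ($c = 28 - 30 = -2$)
$Y{\left(Q \right)} = -5 + Q^{2} + 6 Q$ ($Y{\left(Q \right)} = -9 - \left(-4 - Q^{2} - 6 Q\right) = -9 + \left(\left(Q^{2} + 6 Q\right) + 4\right) = -9 + \left(4 + Q^{2} + 6 Q\right) = -5 + Q^{2} + 6 Q$)
$x{\left(t,S \right)} = -2$
$- 14 x{\left(52,Y{\left(u \right)} \right)} = \left(-14\right) \left(-2\right) = 28$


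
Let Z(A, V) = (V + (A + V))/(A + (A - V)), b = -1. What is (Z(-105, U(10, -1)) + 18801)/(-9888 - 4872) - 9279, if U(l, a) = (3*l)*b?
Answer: -40090783/4320 ≈ -9280.3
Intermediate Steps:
U(l, a) = -3*l (U(l, a) = (3*l)*(-1) = -3*l)
Z(A, V) = (A + 2*V)/(-V + 2*A)
(Z(-105, U(10, -1)) + 18801)/(-9888 - 4872) - 9279 = ((-105 + 2*(-3*10))/(-(-3)*10 + 2*(-105)) + 18801)/(-9888 - 4872) - 9279 = ((-105 + 2*(-30))/(-1*(-30) - 210) + 18801)/(-14760) - 9279 = ((-105 - 60)/(30 - 210) + 18801)*(-1/14760) - 9279 = (-165/(-180) + 18801)*(-1/14760) - 9279 = (-1/180*(-165) + 18801)*(-1/14760) - 9279 = (11/12 + 18801)*(-1/14760) - 9279 = (225623/12)*(-1/14760) - 9279 = -5503/4320 - 9279 = -40090783/4320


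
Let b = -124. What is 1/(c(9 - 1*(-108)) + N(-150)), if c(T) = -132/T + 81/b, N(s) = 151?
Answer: 4836/721621 ≈ 0.0067016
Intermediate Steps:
c(T) = -81/124 - 132/T (c(T) = -132/T + 81/(-124) = -132/T + 81*(-1/124) = -132/T - 81/124 = -81/124 - 132/T)
1/(c(9 - 1*(-108)) + N(-150)) = 1/((-81/124 - 132/(9 - 1*(-108))) + 151) = 1/((-81/124 - 132/(9 + 108)) + 151) = 1/((-81/124 - 132/117) + 151) = 1/((-81/124 - 132*1/117) + 151) = 1/((-81/124 - 44/39) + 151) = 1/(-8615/4836 + 151) = 1/(721621/4836) = 4836/721621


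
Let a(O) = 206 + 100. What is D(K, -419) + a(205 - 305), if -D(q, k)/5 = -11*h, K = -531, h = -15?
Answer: -519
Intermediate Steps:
D(q, k) = -825 (D(q, k) = -(-55)*(-15) = -5*165 = -825)
a(O) = 306
D(K, -419) + a(205 - 305) = -825 + 306 = -519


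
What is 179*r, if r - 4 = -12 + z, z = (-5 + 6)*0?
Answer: -1432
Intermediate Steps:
z = 0 (z = 1*0 = 0)
r = -8 (r = 4 + (-12 + 0) = 4 - 12 = -8)
179*r = 179*(-8) = -1432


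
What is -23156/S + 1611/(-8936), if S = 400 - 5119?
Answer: 199319707/42168984 ≈ 4.7267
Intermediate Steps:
S = -4719
-23156/S + 1611/(-8936) = -23156/(-4719) + 1611/(-8936) = -23156*(-1/4719) + 1611*(-1/8936) = 23156/4719 - 1611/8936 = 199319707/42168984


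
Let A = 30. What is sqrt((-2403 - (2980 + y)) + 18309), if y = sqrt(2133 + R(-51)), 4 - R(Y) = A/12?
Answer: sqrt(51704 - 2*sqrt(8538))/2 ≈ 113.49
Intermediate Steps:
R(Y) = 3/2 (R(Y) = 4 - 30/12 = 4 - 1*5/2 = 4 - 5/2 = 3/2)
y = sqrt(8538)/2 (y = sqrt(2133 + 3/2) = sqrt(4269/2) = sqrt(8538)/2 ≈ 46.201)
sqrt((-2403 - (2980 + y)) + 18309) = sqrt((-2403 - (2980 + sqrt(8538)/2)) + 18309) = sqrt((-2403 + (-2980 - sqrt(8538)/2)) + 18309) = sqrt((-5383 - sqrt(8538)/2) + 18309) = sqrt(12926 - sqrt(8538)/2)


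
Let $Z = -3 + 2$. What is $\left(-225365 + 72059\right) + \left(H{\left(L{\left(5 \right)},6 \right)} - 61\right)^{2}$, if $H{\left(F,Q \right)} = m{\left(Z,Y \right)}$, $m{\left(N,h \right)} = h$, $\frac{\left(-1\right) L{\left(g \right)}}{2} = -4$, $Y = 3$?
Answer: $-149942$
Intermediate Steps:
$Z = -1$
$L{\left(g \right)} = 8$ ($L{\left(g \right)} = \left(-2\right) \left(-4\right) = 8$)
$H{\left(F,Q \right)} = 3$
$\left(-225365 + 72059\right) + \left(H{\left(L{\left(5 \right)},6 \right)} - 61\right)^{2} = \left(-225365 + 72059\right) + \left(3 - 61\right)^{2} = -153306 + \left(-58\right)^{2} = -153306 + 3364 = -149942$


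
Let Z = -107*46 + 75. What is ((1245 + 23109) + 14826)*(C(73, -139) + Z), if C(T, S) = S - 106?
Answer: -199504560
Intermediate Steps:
C(T, S) = -106 + S
Z = -4847 (Z = -4922 + 75 = -4847)
((1245 + 23109) + 14826)*(C(73, -139) + Z) = ((1245 + 23109) + 14826)*((-106 - 139) - 4847) = (24354 + 14826)*(-245 - 4847) = 39180*(-5092) = -199504560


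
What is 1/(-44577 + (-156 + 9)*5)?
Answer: -1/45312 ≈ -2.2069e-5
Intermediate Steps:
1/(-44577 + (-156 + 9)*5) = 1/(-44577 - 147*5) = 1/(-44577 - 735) = 1/(-45312) = -1/45312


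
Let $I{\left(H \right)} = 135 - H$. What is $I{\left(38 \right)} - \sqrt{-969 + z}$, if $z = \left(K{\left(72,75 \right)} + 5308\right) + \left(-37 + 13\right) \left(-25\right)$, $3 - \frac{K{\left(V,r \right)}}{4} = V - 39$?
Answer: $97 - \sqrt{4819} \approx 27.581$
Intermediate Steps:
$K{\left(V,r \right)} = 168 - 4 V$ ($K{\left(V,r \right)} = 12 - 4 \left(V - 39\right) = 12 - 4 \left(-39 + V\right) = 12 - \left(-156 + 4 V\right) = 168 - 4 V$)
$z = 5788$ ($z = \left(\left(168 - 288\right) + 5308\right) + \left(-37 + 13\right) \left(-25\right) = \left(\left(168 - 288\right) + 5308\right) - -600 = \left(-120 + 5308\right) + 600 = 5188 + 600 = 5788$)
$I{\left(38 \right)} - \sqrt{-969 + z} = \left(135 - 38\right) - \sqrt{-969 + 5788} = \left(135 - 38\right) - \sqrt{4819} = 97 - \sqrt{4819}$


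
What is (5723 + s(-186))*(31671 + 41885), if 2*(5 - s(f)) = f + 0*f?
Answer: 428169476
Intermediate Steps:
s(f) = 5 - f/2 (s(f) = 5 - (f + 0*f)/2 = 5 - (f + 0)/2 = 5 - f/2)
(5723 + s(-186))*(31671 + 41885) = (5723 + (5 - ½*(-186)))*(31671 + 41885) = (5723 + (5 + 93))*73556 = (5723 + 98)*73556 = 5821*73556 = 428169476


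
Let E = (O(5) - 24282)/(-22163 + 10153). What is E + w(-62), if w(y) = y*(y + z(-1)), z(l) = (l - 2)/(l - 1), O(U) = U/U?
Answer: 45073791/12010 ≈ 3753.0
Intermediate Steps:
O(U) = 1
E = 24281/12010 (E = (1 - 24282)/(-22163 + 10153) = -24281/(-12010) = -24281*(-1/12010) = 24281/12010 ≈ 2.0217)
z(l) = (-2 + l)/(-1 + l)
w(y) = y*(3/2 + y) (w(y) = y*(y + (-2 - 1)/(-1 - 1)) = y*(y - 3/(-2)) = y*(y - ½*(-3)) = y*(y + 3/2) = y*(3/2 + y))
E + w(-62) = 24281/12010 + (½)*(-62)*(3 + 2*(-62)) = 24281/12010 + (½)*(-62)*(3 - 124) = 24281/12010 + (½)*(-62)*(-121) = 24281/12010 + 3751 = 45073791/12010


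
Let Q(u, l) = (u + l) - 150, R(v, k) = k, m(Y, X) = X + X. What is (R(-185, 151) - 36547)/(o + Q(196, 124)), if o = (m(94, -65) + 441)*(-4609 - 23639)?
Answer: 18198/4392479 ≈ 0.0041430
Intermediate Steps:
m(Y, X) = 2*X
Q(u, l) = -150 + l + u (Q(u, l) = (l + u) - 150 = -150 + l + u)
o = -8785128 (o = (2*(-65) + 441)*(-4609 - 23639) = (-130 + 441)*(-28248) = 311*(-28248) = -8785128)
(R(-185, 151) - 36547)/(o + Q(196, 124)) = (151 - 36547)/(-8785128 + (-150 + 124 + 196)) = -36396/(-8785128 + 170) = -36396/(-8784958) = -36396*(-1/8784958) = 18198/4392479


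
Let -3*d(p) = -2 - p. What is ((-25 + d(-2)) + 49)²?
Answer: 576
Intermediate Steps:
d(p) = ⅔ + p/3 (d(p) = -(-2 - p)/3 = ⅔ + p/3)
((-25 + d(-2)) + 49)² = ((-25 + (⅔ + (⅓)*(-2))) + 49)² = ((-25 + (⅔ - ⅔)) + 49)² = ((-25 + 0) + 49)² = (-25 + 49)² = 24² = 576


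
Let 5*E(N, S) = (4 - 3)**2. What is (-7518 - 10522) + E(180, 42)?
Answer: -90199/5 ≈ -18040.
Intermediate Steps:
E(N, S) = 1/5 (E(N, S) = (4 - 3)**2/5 = (1/5)*1**2 = (1/5)*1 = 1/5)
(-7518 - 10522) + E(180, 42) = (-7518 - 10522) + 1/5 = -18040 + 1/5 = -90199/5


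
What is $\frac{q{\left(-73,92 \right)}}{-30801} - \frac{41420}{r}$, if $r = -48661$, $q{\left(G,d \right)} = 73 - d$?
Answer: $\frac{1276701979}{1498807461} \approx 0.85181$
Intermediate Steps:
$\frac{q{\left(-73,92 \right)}}{-30801} - \frac{41420}{r} = \frac{73 - 92}{-30801} - \frac{41420}{-48661} = \left(73 - 92\right) \left(- \frac{1}{30801}\right) - - \frac{41420}{48661} = \left(-19\right) \left(- \frac{1}{30801}\right) + \frac{41420}{48661} = \frac{19}{30801} + \frac{41420}{48661} = \frac{1276701979}{1498807461}$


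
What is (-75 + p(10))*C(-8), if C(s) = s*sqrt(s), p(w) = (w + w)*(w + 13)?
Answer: -6160*I*sqrt(2) ≈ -8711.6*I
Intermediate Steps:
p(w) = 2*w*(13 + w) (p(w) = (2*w)*(13 + w) = 2*w*(13 + w))
C(s) = s**(3/2)
(-75 + p(10))*C(-8) = (-75 + 2*10*(13 + 10))*(-8)**(3/2) = (-75 + 2*10*23)*(-16*I*sqrt(2)) = (-75 + 460)*(-16*I*sqrt(2)) = 385*(-16*I*sqrt(2)) = -6160*I*sqrt(2)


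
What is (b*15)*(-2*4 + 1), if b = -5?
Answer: 525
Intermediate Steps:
(b*15)*(-2*4 + 1) = (-5*15)*(-2*4 + 1) = -75*(-8 + 1) = -75*(-7) = 525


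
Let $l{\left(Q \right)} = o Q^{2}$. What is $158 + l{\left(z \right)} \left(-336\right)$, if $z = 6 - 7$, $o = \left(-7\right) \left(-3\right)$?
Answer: $-6898$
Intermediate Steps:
$o = 21$
$z = -1$
$l{\left(Q \right)} = 21 Q^{2}$
$158 + l{\left(z \right)} \left(-336\right) = 158 + 21 \left(-1\right)^{2} \left(-336\right) = 158 + 21 \cdot 1 \left(-336\right) = 158 + 21 \left(-336\right) = 158 - 7056 = -6898$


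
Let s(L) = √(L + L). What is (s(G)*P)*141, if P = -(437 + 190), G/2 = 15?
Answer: -176814*√15 ≈ -6.8480e+5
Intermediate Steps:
G = 30 (G = 2*15 = 30)
P = -627 (P = -19/(1/(79 + (-56 + 10))) = -19/(1/(79 - 46)) = -19/(1/33) = -19/1/33 = -19*33 = -627)
s(L) = √2*√L (s(L) = √(2*L) = √2*√L)
(s(G)*P)*141 = ((√2*√30)*(-627))*141 = ((2*√15)*(-627))*141 = -1254*√15*141 = -176814*√15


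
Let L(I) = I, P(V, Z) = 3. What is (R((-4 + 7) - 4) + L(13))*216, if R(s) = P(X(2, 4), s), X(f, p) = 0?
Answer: 3456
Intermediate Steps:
R(s) = 3
(R((-4 + 7) - 4) + L(13))*216 = (3 + 13)*216 = 16*216 = 3456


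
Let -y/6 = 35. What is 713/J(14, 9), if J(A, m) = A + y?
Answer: -713/196 ≈ -3.6378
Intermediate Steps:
y = -210 (y = -6*35 = -210)
J(A, m) = -210 + A (J(A, m) = A - 210 = -210 + A)
713/J(14, 9) = 713/(-210 + 14) = 713/(-196) = 713*(-1/196) = -713/196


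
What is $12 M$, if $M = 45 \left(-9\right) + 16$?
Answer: $-4668$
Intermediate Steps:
$M = -389$ ($M = -405 + 16 = -389$)
$12 M = 12 \left(-389\right) = -4668$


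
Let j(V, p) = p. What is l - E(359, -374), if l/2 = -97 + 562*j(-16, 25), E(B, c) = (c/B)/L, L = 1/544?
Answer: 10221710/359 ≈ 28473.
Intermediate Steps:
L = 1/544 ≈ 0.0018382
E(B, c) = 544*c/B (E(B, c) = (c/B)/(1/544) = (c/B)*544 = 544*c/B)
l = 27906 (l = 2*(-97 + 562*25) = 2*(-97 + 14050) = 2*13953 = 27906)
l - E(359, -374) = 27906 - 544*(-374)/359 = 27906 - 1*(-203456/359) = 27906 + 203456/359 = 10221710/359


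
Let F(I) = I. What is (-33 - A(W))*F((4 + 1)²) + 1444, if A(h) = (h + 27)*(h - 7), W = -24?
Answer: 2944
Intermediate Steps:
A(h) = (-7 + h)*(27 + h) (A(h) = (27 + h)*(-7 + h) = (-7 + h)*(27 + h))
(-33 - A(W))*F((4 + 1)²) + 1444 = (-33 - (-189 + (-24)² + 20*(-24)))*(4 + 1)² + 1444 = (-33 - (-189 + 576 - 480))*5² + 1444 = (-33 - 1*(-93))*25 + 1444 = (-33 + 93)*25 + 1444 = 60*25 + 1444 = 1500 + 1444 = 2944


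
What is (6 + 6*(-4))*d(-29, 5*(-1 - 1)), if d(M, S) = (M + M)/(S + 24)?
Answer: 522/7 ≈ 74.571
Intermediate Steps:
d(M, S) = 2*M/(24 + S) (d(M, S) = (2*M)/(24 + S) = 2*M/(24 + S))
(6 + 6*(-4))*d(-29, 5*(-1 - 1)) = (6 + 6*(-4))*(2*(-29)/(24 + 5*(-1 - 1))) = (6 - 24)*(2*(-29)/(24 + 5*(-2))) = -36*(-29)/(24 - 10) = -36*(-29)/14 = -18*(-29/7) = 522/7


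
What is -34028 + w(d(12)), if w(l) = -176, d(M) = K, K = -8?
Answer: -34204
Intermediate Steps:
d(M) = -8
-34028 + w(d(12)) = -34028 - 176 = -34204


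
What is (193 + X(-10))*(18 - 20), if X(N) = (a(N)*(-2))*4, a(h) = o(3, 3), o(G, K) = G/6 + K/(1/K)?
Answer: -234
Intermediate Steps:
o(G, K) = K**2 + G/6 (o(G, K) = G*(1/6) + K*K = G/6 + K**2 = K**2 + G/6)
a(h) = 19/2 (a(h) = 3**2 + (1/6)*3 = 9 + 1/2 = 19/2)
X(N) = -76 (X(N) = ((19/2)*(-2))*4 = -19*4 = -76)
(193 + X(-10))*(18 - 20) = (193 - 76)*(18 - 20) = 117*(-2) = -234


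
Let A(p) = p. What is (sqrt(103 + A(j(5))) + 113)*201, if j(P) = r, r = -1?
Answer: 22713 + 201*sqrt(102) ≈ 24743.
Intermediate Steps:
j(P) = -1
(sqrt(103 + A(j(5))) + 113)*201 = (sqrt(103 - 1) + 113)*201 = (sqrt(102) + 113)*201 = (113 + sqrt(102))*201 = 22713 + 201*sqrt(102)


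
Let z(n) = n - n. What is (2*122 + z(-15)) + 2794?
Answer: 3038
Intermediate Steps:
z(n) = 0
(2*122 + z(-15)) + 2794 = (2*122 + 0) + 2794 = (244 + 0) + 2794 = 244 + 2794 = 3038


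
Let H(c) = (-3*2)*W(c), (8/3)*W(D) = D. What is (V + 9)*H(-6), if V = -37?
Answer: -378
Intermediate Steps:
W(D) = 3*D/8
H(c) = -9*c/4 (H(c) = (-3*2)*(3*c/8) = -9*c/4)
(V + 9)*H(-6) = (-37 + 9)*(-9/4*(-6)) = -28*27/2 = -378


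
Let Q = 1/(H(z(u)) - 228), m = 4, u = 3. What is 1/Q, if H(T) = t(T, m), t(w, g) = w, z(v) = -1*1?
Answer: -229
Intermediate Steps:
z(v) = -1
H(T) = T
Q = -1/229 (Q = 1/(-1 - 228) = 1/(-229) = -1/229 ≈ -0.0043668)
1/Q = 1/(-1/229) = -229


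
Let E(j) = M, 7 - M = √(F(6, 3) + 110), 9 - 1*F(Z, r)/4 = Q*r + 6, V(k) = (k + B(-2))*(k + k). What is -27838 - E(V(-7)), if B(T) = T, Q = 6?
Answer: -27845 + 5*√2 ≈ -27838.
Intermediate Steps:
V(k) = 2*k*(-2 + k) (V(k) = (k - 2)*(k + k) = (-2 + k)*(2*k) = 2*k*(-2 + k))
F(Z, r) = 12 - 24*r (F(Z, r) = 36 - 4*(6*r + 6) = 36 - 4*(6 + 6*r) = 36 + (-24 - 24*r) = 12 - 24*r)
M = 7 - 5*√2 (M = 7 - √((12 - 24*3) + 110) = 7 - √((12 - 72) + 110) = 7 - √(-60 + 110) = 7 - √50 = 7 - 5*√2 ≈ -0.071068)
E(j) = 7 - 5*√2
-27838 - E(V(-7)) = -27838 - (7 - 5*√2) = -27838 + (-7 + 5*√2) = -27845 + 5*√2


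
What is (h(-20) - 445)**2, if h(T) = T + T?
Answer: 235225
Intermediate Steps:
h(T) = 2*T
(h(-20) - 445)**2 = (2*(-20) - 445)**2 = (-40 - 445)**2 = (-485)**2 = 235225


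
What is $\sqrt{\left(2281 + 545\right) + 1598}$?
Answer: $2 \sqrt{1106} \approx 66.513$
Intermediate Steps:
$\sqrt{\left(2281 + 545\right) + 1598} = \sqrt{2826 + 1598} = \sqrt{4424} = 2 \sqrt{1106}$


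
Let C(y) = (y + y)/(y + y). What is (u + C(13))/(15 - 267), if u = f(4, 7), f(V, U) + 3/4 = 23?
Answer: -31/336 ≈ -0.092262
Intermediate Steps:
f(V, U) = 89/4 (f(V, U) = -¾ + 23 = 89/4)
u = 89/4 ≈ 22.250
C(y) = 1 (C(y) = (2*y)/((2*y)) = (2*y)*(1/(2*y)) = 1)
(u + C(13))/(15 - 267) = (89/4 + 1)/(15 - 267) = (93/4)/(-252) = (93/4)*(-1/252) = -31/336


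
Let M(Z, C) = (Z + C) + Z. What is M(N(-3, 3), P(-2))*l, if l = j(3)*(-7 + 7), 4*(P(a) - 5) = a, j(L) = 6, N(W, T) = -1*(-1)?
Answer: 0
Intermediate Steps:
N(W, T) = 1
P(a) = 5 + a/4
l = 0 (l = 6*(-7 + 7) = 6*0 = 0)
M(Z, C) = C + 2*Z (M(Z, C) = (C + Z) + Z = C + 2*Z)
M(N(-3, 3), P(-2))*l = ((5 + (1/4)*(-2)) + 2*1)*0 = ((5 - 1/2) + 2)*0 = (9/2 + 2)*0 = (13/2)*0 = 0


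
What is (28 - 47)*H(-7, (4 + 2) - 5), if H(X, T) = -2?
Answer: 38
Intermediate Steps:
(28 - 47)*H(-7, (4 + 2) - 5) = (28 - 47)*(-2) = -19*(-2) = 38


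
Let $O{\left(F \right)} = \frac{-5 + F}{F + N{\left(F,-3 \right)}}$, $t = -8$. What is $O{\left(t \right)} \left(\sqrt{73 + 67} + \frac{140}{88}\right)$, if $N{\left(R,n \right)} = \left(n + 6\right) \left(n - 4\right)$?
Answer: $\frac{455}{638} + \frac{26 \sqrt{35}}{29} \approx 6.0172$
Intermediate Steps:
$N{\left(R,n \right)} = \left(-4 + n\right) \left(6 + n\right)$ ($N{\left(R,n \right)} = \left(6 + n\right) \left(-4 + n\right) = \left(-4 + n\right) \left(6 + n\right)$)
$O{\left(F \right)} = \frac{-5 + F}{-21 + F}$ ($O{\left(F \right)} = \frac{-5 + F}{F + \left(-24 + \left(-3\right)^{2} + 2 \left(-3\right)\right)} = \frac{-5 + F}{F - 21} = \frac{-5 + F}{-21 + F}$)
$O{\left(t \right)} \left(\sqrt{73 + 67} + \frac{140}{88}\right) = \frac{-5 - 8}{-21 - 8} \left(\sqrt{73 + 67} + \frac{140}{88}\right) = \frac{1}{-29} \left(-13\right) \left(\sqrt{140} + 140 \cdot \frac{1}{88}\right) = \left(- \frac{1}{29}\right) \left(-13\right) \left(2 \sqrt{35} + \frac{35}{22}\right) = \frac{13 \left(\frac{35}{22} + 2 \sqrt{35}\right)}{29} = \frac{455}{638} + \frac{26 \sqrt{35}}{29}$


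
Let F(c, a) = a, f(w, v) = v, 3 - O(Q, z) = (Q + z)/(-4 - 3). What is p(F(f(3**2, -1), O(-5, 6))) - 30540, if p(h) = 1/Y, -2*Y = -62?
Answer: -946739/31 ≈ -30540.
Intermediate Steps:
Y = 31 (Y = -1/2*(-62) = 31)
O(Q, z) = 3 + Q/7 + z/7 (O(Q, z) = 3 - (Q + z)/(-4 - 3) = 3 - (Q + z)/(-7) = 3 - (Q + z)*(-1)/7 = 3 - (-Q/7 - z/7) = 3 + (Q/7 + z/7) = 3 + Q/7 + z/7)
p(h) = 1/31
p(F(f(3**2, -1), O(-5, 6))) - 30540 = 1/31 - 30540 = -946739/31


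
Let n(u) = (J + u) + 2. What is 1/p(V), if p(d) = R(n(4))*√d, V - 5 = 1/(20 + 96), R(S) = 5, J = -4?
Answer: 2*√16849/2905 ≈ 0.089366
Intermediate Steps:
n(u) = -2 + u (n(u) = (-4 + u) + 2 = -2 + u)
V = 581/116 (V = 5 + 1/(20 + 96) = 5 + 1/116 = 581/116 ≈ 5.0086)
p(d) = 5*√d
1/p(V) = 1/(5*√(581/116)) = 1/(5*(√16849/58)) = 1/(5*√16849/58) = 2*√16849/2905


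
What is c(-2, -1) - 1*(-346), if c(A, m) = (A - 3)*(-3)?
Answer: 361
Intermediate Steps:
c(A, m) = 9 - 3*A (c(A, m) = (-3 + A)*(-3) = 9 - 3*A)
c(-2, -1) - 1*(-346) = (9 - 3*(-2)) - 1*(-346) = (9 + 6) + 346 = 15 + 346 = 361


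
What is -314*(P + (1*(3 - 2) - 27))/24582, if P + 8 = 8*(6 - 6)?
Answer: 314/723 ≈ 0.43430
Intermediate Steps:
P = -8 (P = -8 + 8*(6 - 6) = -8 + 8*0 = -8 + 0 = -8)
-314*(P + (1*(3 - 2) - 27))/24582 = -314*(-8 + (1*(3 - 2) - 27))/24582 = -314*(-8 + (1*1 - 27))*(1/24582) = -314*(-8 + (1 - 27))*(1/24582) = -314*(-8 - 26)*(1/24582) = -314*(-34)*(1/24582) = 10676*(1/24582) = 314/723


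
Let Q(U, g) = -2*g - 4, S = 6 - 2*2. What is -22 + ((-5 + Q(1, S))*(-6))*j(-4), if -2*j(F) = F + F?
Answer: 290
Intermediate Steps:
S = 2 (S = 6 - 4 = 2)
Q(U, g) = -4 - 2*g
j(F) = -F (j(F) = -(F + F)/2 = -F)
-22 + ((-5 + Q(1, S))*(-6))*j(-4) = -22 + ((-5 + (-4 - 2*2))*(-6))*(-1*(-4)) = -22 + ((-5 + (-4 - 4))*(-6))*4 = -22 + ((-5 - 8)*(-6))*4 = -22 - 13*(-6)*4 = -22 + 78*4 = -22 + 312 = 290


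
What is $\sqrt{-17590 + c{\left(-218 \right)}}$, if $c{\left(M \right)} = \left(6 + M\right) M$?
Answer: $\sqrt{28626} \approx 169.19$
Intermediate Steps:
$c{\left(M \right)} = M \left(6 + M\right)$
$\sqrt{-17590 + c{\left(-218 \right)}} = \sqrt{-17590 - 218 \left(6 - 218\right)} = \sqrt{-17590 - -46216} = \sqrt{-17590 + 46216} = \sqrt{28626}$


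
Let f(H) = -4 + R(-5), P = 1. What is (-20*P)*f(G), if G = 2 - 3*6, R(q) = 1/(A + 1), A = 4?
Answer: 76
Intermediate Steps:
R(q) = ⅕ (R(q) = 1/(4 + 1) = 1/5 = ⅕)
G = -16 (G = 2 - 18 = -16)
f(H) = -19/5 (f(H) = -4 + ⅕ = -19/5)
(-20*P)*f(G) = -20*1*(-19/5) = -20*(-19/5) = 76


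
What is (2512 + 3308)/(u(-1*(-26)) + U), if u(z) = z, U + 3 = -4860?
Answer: -5820/4837 ≈ -1.2032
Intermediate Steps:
U = -4863 (U = -3 - 4860 = -4863)
(2512 + 3308)/(u(-1*(-26)) + U) = (2512 + 3308)/(-1*(-26) - 4863) = 5820/(26 - 4863) = 5820/(-4837) = 5820*(-1/4837) = -5820/4837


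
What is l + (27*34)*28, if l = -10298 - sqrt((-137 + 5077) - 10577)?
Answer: 15406 - I*sqrt(5637) ≈ 15406.0 - 75.08*I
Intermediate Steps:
l = -10298 - I*sqrt(5637) (l = -10298 - sqrt(4940 - 10577) = -10298 - sqrt(-5637) = -10298 - I*sqrt(5637) ≈ -10298.0 - 75.08*I)
l + (27*34)*28 = (-10298 - I*sqrt(5637)) + (27*34)*28 = (-10298 - I*sqrt(5637)) + 918*28 = (-10298 - I*sqrt(5637)) + 25704 = 15406 - I*sqrt(5637)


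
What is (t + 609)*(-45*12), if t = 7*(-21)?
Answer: -249480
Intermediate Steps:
t = -147
(t + 609)*(-45*12) = (-147 + 609)*(-45*12) = 462*(-540) = -249480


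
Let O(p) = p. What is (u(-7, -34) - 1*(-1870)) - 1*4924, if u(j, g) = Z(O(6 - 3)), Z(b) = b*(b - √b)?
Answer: -3045 - 3*√3 ≈ -3050.2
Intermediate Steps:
u(j, g) = 9 - 3*√3 (u(j, g) = (6 - 3)² - (6 - 3)^(3/2) = 3² - 3^(3/2) = 9 - 3*√3)
(u(-7, -34) - 1*(-1870)) - 1*4924 = ((9 - 3*√3) - 1*(-1870)) - 1*4924 = ((9 - 3*√3) + 1870) - 4924 = (1879 - 3*√3) - 4924 = -3045 - 3*√3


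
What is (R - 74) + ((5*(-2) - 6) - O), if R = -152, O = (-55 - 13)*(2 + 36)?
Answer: 2342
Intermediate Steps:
O = -2584 (O = -68*38 = -2584)
(R - 74) + ((5*(-2) - 6) - O) = (-152 - 74) + ((5*(-2) - 6) - 1*(-2584)) = -226 + ((-10 - 6) + 2584) = -226 + (-16 + 2584) = -226 + 2568 = 2342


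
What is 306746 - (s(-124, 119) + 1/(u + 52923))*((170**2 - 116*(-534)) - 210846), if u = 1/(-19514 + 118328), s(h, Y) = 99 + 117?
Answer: 137155913177130122/5229533323 ≈ 2.6227e+7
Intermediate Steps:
s(h, Y) = 216
u = 1/98814 ≈ 1.0120e-5
306746 - (s(-124, 119) + 1/(u + 52923))*((170**2 - 116*(-534)) - 210846) = 306746 - (216 + 1/(1/98814 + 52923))*((170**2 - 116*(-534)) - 210846) = 306746 - (216 + 1/(5229533323/98814))*((28900 + 61944) - 210846) = 306746 - (216 + 98814/5229533323)*(90844 - 210846) = 306746 - 1129579296582*(-120002)/5229533323 = 306746 - 1*(-135551774748433164/5229533323) = 306746 + 135551774748433164/5229533323 = 137155913177130122/5229533323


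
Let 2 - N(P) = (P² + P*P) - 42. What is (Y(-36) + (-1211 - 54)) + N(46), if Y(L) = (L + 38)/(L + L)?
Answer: -196309/36 ≈ -5453.0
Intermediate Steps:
Y(L) = (38 + L)/(2*L) (Y(L) = (38 + L)/((2*L)) = (38 + L)*(1/(2*L)) = (38 + L)/(2*L))
N(P) = 44 - 2*P² (N(P) = 2 - ((P² + P*P) - 42) = 2 - ((P² + P²) - 42) = 2 - (2*P² - 42) = 2 - (-42 + 2*P²) = 2 + (42 - 2*P²) = 44 - 2*P²)
(Y(-36) + (-1211 - 54)) + N(46) = ((½)*(38 - 36)/(-36) + (-1211 - 54)) + (44 - 2*46²) = ((½)*(-1/36)*2 - 1265) + (44 - 2*2116) = (-1/36 - 1265) + (44 - 4232) = -45541/36 - 4188 = -196309/36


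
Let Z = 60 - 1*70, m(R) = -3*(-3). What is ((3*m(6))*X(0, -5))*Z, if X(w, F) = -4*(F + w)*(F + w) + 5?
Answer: 25650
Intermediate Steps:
m(R) = 9
X(w, F) = 5 - 4*(F + w)² (X(w, F) = -4*(F + w)² + 5 = 5 - 4*(F + w)²)
Z = -10 (Z = 60 - 70 = -10)
((3*m(6))*X(0, -5))*Z = ((3*9)*(5 - 4*(-5 + 0)²))*(-10) = (27*(5 - 4*(-5)²))*(-10) = (27*(5 - 4*25))*(-10) = (27*(5 - 100))*(-10) = (27*(-95))*(-10) = -2565*(-10) = 25650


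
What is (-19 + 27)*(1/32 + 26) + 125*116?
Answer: 58833/4 ≈ 14708.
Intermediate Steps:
(-19 + 27)*(1/32 + 26) + 125*116 = 8*(1/32 + 26) + 14500 = 8*(833/32) + 14500 = 833/4 + 14500 = 58833/4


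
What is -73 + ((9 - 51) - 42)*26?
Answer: -2257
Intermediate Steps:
-73 + ((9 - 51) - 42)*26 = -73 + (-42 - 42)*26 = -73 - 84*26 = -73 - 2184 = -2257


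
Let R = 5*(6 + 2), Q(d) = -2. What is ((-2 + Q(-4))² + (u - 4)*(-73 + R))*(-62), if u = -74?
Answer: -160580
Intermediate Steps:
R = 40 (R = 5*8 = 40)
((-2 + Q(-4))² + (u - 4)*(-73 + R))*(-62) = ((-2 - 2)² + (-74 - 4)*(-73 + 40))*(-62) = ((-4)² - 78*(-33))*(-62) = (16 + 2574)*(-62) = 2590*(-62) = -160580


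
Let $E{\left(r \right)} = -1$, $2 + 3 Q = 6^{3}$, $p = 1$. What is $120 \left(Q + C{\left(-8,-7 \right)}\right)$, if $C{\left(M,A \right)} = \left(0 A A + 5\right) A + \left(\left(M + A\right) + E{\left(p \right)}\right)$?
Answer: $2440$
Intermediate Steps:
$Q = \frac{214}{3}$ ($Q = - \frac{2}{3} + \frac{6^{3}}{3} = - \frac{2}{3} + \frac{1}{3} \cdot 216 = - \frac{2}{3} + 72 = \frac{214}{3} \approx 71.333$)
$C{\left(M,A \right)} = -1 + M + 6 A$ ($C{\left(M,A \right)} = \left(0 A A + 5\right) A - \left(1 - A - M\right) = \left(0 A + 5\right) A - \left(1 - A - M\right) = \left(0 + 5\right) A + \left(-1 + A + M\right) = 5 A + \left(-1 + A + M\right) = -1 + M + 6 A$)
$120 \left(Q + C{\left(-8,-7 \right)}\right) = 120 \left(\frac{214}{3} - 51\right) = 120 \cdot \frac{61}{3} = 2440$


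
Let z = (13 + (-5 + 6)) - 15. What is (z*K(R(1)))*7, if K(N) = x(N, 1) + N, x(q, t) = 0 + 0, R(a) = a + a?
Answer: -14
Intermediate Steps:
R(a) = 2*a
x(q, t) = 0
K(N) = N (K(N) = 0 + N = N)
z = -1 (z = (13 + 1) - 15 = 14 - 15 = -1)
(z*K(R(1)))*7 = -2*7 = -14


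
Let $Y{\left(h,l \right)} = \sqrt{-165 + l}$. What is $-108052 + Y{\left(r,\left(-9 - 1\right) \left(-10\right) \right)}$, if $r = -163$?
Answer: $-108052 + i \sqrt{65} \approx -1.0805 \cdot 10^{5} + 8.0623 i$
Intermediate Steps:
$-108052 + Y{\left(r,\left(-9 - 1\right) \left(-10\right) \right)} = -108052 + \sqrt{-165 + \left(-9 - 1\right) \left(-10\right)} = -108052 + \sqrt{-165 - -100} = -108052 + \sqrt{-165 + 100} = -108052 + \sqrt{-65} = -108052 + i \sqrt{65}$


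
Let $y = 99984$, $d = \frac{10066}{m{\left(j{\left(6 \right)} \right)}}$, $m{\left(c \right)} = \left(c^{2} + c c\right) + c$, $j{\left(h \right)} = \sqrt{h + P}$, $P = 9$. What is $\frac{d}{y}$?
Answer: $\frac{5033}{1474764} - \frac{5033 \sqrt{15}}{44242920} \approx 0.0029722$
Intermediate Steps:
$j{\left(h \right)} = \sqrt{9 + h}$ ($j{\left(h \right)} = \sqrt{h + 9} = \sqrt{9 + h}$)
$m{\left(c \right)} = c + 2 c^{2}$ ($m{\left(c \right)} = \left(c^{2} + c^{2}\right) + c = 2 c^{2} + c = c + 2 c^{2}$)
$d = \frac{10066 \sqrt{15}}{15 \left(1 + 2 \sqrt{15}\right)}$ ($d = \frac{10066}{\sqrt{9 + 6} \left(1 + 2 \sqrt{9 + 6}\right)} = \frac{10066}{\sqrt{15} \left(1 + 2 \sqrt{15}\right)} = 10066 \frac{\sqrt{15}}{15 \left(1 + 2 \sqrt{15}\right)} = \frac{10066 \sqrt{15}}{15 \left(1 + 2 \sqrt{15}\right)} \approx 297.17$)
$\frac{d}{y} = \frac{\frac{20132}{59} - \frac{10066 \sqrt{15}}{885}}{99984} = \left(\frac{20132}{59} - \frac{10066 \sqrt{15}}{885}\right) \frac{1}{99984} = \frac{5033}{1474764} - \frac{5033 \sqrt{15}}{44242920}$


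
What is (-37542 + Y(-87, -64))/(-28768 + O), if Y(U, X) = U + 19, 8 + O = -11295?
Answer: 37610/40071 ≈ 0.93858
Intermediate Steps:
O = -11303 (O = -8 - 11295 = -11303)
Y(U, X) = 19 + U
(-37542 + Y(-87, -64))/(-28768 + O) = (-37542 + (19 - 87))/(-28768 - 11303) = (-37542 - 68)/(-40071) = -37610*(-1/40071) = 37610/40071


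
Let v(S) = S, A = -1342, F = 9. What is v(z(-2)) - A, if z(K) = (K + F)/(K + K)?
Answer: 5361/4 ≈ 1340.3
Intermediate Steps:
z(K) = (9 + K)/(2*K) (z(K) = (K + 9)/(K + K) = (9 + K)/((2*K)) = (9 + K)*(1/(2*K)) = (9 + K)/(2*K))
v(z(-2)) - A = (1/2)*(9 - 2)/(-2) - 1*(-1342) = (1/2)*(-1/2)*7 + 1342 = -7/4 + 1342 = 5361/4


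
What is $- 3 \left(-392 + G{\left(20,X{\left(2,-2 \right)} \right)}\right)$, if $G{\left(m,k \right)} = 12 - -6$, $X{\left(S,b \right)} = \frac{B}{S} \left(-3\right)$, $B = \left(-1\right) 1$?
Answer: $1122$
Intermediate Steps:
$B = -1$
$X{\left(S,b \right)} = \frac{3}{S}$ ($X{\left(S,b \right)} = - \frac{1}{S} \left(-3\right) = \frac{3}{S}$)
$G{\left(m,k \right)} = 18$ ($G{\left(m,k \right)} = 12 + 6 = 18$)
$- 3 \left(-392 + G{\left(20,X{\left(2,-2 \right)} \right)}\right) = - 3 \left(-392 + 18\right) = \left(-3\right) \left(-374\right) = 1122$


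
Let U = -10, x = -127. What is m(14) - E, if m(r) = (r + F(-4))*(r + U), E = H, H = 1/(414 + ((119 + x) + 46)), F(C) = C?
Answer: 18079/452 ≈ 39.998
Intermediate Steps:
H = 1/452 (H = 1/(414 + ((119 - 127) + 46)) = 1/(414 + (-8 + 46)) = 1/(414 + 38) = 1/452 ≈ 0.0022124)
E = 1/452 ≈ 0.0022124
m(r) = (-10 + r)*(-4 + r) (m(r) = (r - 4)*(r - 10) = (-4 + r)*(-10 + r) = (-10 + r)*(-4 + r))
m(14) - E = (40 + 14² - 14*14) - 1*1/452 = (40 + 196 - 196) - 1/452 = 40 - 1/452 = 18079/452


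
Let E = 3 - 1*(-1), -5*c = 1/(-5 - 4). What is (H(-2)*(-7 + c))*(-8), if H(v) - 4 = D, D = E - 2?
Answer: 5024/15 ≈ 334.93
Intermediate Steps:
c = 1/45 (c = -1/(5*(-5 - 4)) = -⅕/(-9) = -⅕*(-⅑) = 1/45 ≈ 0.022222)
E = 4 (E = 3 + 1 = 4)
D = 2 (D = 4 - 2 = 2)
H(v) = 6 (H(v) = 4 + 2 = 6)
(H(-2)*(-7 + c))*(-8) = (6*(-7 + 1/45))*(-8) = (6*(-314/45))*(-8) = -628/15*(-8) = 5024/15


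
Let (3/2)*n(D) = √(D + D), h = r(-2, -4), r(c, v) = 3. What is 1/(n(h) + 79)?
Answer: 237/18715 - 2*√6/18715 ≈ 0.012402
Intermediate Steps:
h = 3
n(D) = 2*√2*√D/3 (n(D) = 2*√(D + D)/3 = 2*√(2*D)/3 = 2*(√2*√D)/3 = 2*√2*√D/3)
1/(n(h) + 79) = 1/(2*√2*√3/3 + 79) = 1/(2*√6/3 + 79) = 1/(79 + 2*√6/3)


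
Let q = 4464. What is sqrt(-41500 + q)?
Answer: 2*I*sqrt(9259) ≈ 192.45*I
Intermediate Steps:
sqrt(-41500 + q) = sqrt(-41500 + 4464) = sqrt(-37036) = 2*I*sqrt(9259)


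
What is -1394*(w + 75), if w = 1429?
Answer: -2096576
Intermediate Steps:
-1394*(w + 75) = -1394*(1429 + 75) = -1394*1504 = -2096576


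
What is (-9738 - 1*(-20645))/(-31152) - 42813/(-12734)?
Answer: 597410419/198344784 ≈ 3.0120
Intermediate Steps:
(-9738 - 1*(-20645))/(-31152) - 42813/(-12734) = (-9738 + 20645)*(-1/31152) - 42813*(-1/12734) = 10907*(-1/31152) + 42813/12734 = -10907/31152 + 42813/12734 = 597410419/198344784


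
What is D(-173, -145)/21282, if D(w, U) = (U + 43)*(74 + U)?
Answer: 1207/3547 ≈ 0.34029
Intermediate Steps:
D(w, U) = (43 + U)*(74 + U)
D(-173, -145)/21282 = (3182 + (-145)**2 + 117*(-145))/21282 = (3182 + 21025 - 16965)*(1/21282) = 7242*(1/21282) = 1207/3547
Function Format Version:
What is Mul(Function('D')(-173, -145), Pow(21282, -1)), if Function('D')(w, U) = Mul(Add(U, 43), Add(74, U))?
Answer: Rational(1207, 3547) ≈ 0.34029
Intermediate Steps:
Function('D')(w, U) = Mul(Add(43, U), Add(74, U))
Mul(Function('D')(-173, -145), Pow(21282, -1)) = Mul(Add(3182, Pow(-145, 2), Mul(117, -145)), Pow(21282, -1)) = Mul(Add(3182, 21025, -16965), Rational(1, 21282)) = Mul(7242, Rational(1, 21282)) = Rational(1207, 3547)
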